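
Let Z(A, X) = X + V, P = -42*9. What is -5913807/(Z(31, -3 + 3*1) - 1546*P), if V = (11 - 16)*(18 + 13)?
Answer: -5913807/584233 ≈ -10.122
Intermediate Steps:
P = -378
V = -155 (V = -5*31 = -155)
Z(A, X) = -155 + X (Z(A, X) = X - 155 = -155 + X)
-5913807/(Z(31, -3 + 3*1) - 1546*P) = -5913807/((-155 + (-3 + 3*1)) - 1546*(-378)) = -5913807/((-155 + (-3 + 3)) + 584388) = -5913807/((-155 + 0) + 584388) = -5913807/(-155 + 584388) = -5913807/584233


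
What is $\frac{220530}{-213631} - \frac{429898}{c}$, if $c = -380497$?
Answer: $\frac{7928536228}{81285954607} \approx 0.097539$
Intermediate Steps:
$\frac{220530}{-213631} - \frac{429898}{c} = \frac{220530}{-213631} - \frac{429898}{-380497} = 220530 \left(- \frac{1}{213631}\right) - - \frac{429898}{380497} = - \frac{220530}{213631} + \frac{429898}{380497} = \frac{7928536228}{81285954607}$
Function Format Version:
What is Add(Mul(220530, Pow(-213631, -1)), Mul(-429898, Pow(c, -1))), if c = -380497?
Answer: Rational(7928536228, 81285954607) ≈ 0.097539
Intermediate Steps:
Add(Mul(220530, Pow(-213631, -1)), Mul(-429898, Pow(c, -1))) = Add(Mul(220530, Pow(-213631, -1)), Mul(-429898, Pow(-380497, -1))) = Add(Mul(220530, Rational(-1, 213631)), Mul(-429898, Rational(-1, 380497))) = Add(Rational(-220530, 213631), Rational(429898, 380497)) = Rational(7928536228, 81285954607)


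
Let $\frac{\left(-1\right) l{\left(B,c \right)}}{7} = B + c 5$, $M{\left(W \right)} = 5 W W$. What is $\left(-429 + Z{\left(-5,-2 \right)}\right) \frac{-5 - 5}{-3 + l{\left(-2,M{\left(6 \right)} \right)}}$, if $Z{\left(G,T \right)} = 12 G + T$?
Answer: $- \frac{4910}{6289} \approx -0.78073$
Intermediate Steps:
$Z{\left(G,T \right)} = T + 12 G$
$M{\left(W \right)} = 5 W^{2}$
$l{\left(B,c \right)} = - 35 c - 7 B$ ($l{\left(B,c \right)} = - 7 \left(B + c 5\right) = - 7 \left(B + 5 c\right) = - 35 c - 7 B$)
$\left(-429 + Z{\left(-5,-2 \right)}\right) \frac{-5 - 5}{-3 + l{\left(-2,M{\left(6 \right)} \right)}} = \left(-429 + \left(-2 + 12 \left(-5\right)\right)\right) \frac{-5 - 5}{-3 - \left(-14 + 35 \cdot 5 \cdot 6^{2}\right)} = \left(-429 - 62\right) \left(- \frac{10}{-3 + \left(- 35 \cdot 5 \cdot 36 + 14\right)}\right) = \left(-429 - 62\right) \left(- \frac{10}{-3 + \left(\left(-35\right) 180 + 14\right)}\right) = - 491 \left(- \frac{10}{-3 + \left(-6300 + 14\right)}\right) = - 491 \left(- \frac{10}{-3 - 6286}\right) = - 491 \left(- \frac{10}{-6289}\right) = - 491 \left(\left(-10\right) \left(- \frac{1}{6289}\right)\right) = \left(-491\right) \frac{10}{6289} = - \frac{4910}{6289}$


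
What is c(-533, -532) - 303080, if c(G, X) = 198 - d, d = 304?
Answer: -303186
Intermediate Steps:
c(G, X) = -106 (c(G, X) = 198 - 1*304 = 198 - 304 = -106)
c(-533, -532) - 303080 = -106 - 303080 = -303186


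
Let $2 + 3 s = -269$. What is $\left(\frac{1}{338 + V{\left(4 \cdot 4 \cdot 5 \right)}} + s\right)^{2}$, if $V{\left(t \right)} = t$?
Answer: $\frac{12831225625}{1572516} \approx 8159.7$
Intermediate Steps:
$s = - \frac{271}{3}$ ($s = - \frac{2}{3} + \frac{1}{3} \left(-269\right) = - \frac{2}{3} - \frac{269}{3} = - \frac{271}{3} \approx -90.333$)
$\left(\frac{1}{338 + V{\left(4 \cdot 4 \cdot 5 \right)}} + s\right)^{2} = \left(\frac{1}{338 + 4 \cdot 4 \cdot 5} - \frac{271}{3}\right)^{2} = \left(\frac{1}{338 + 16 \cdot 5} - \frac{271}{3}\right)^{2} = \left(\frac{1}{338 + 80} - \frac{271}{3}\right)^{2} = \left(\frac{1}{418} - \frac{271}{3}\right)^{2} = \left(- \frac{113275}{1254}\right)^{2} = \frac{12831225625}{1572516}$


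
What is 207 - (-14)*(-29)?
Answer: -199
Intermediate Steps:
207 - (-14)*(-29) = 207 - 1*406 = 207 - 406 = -199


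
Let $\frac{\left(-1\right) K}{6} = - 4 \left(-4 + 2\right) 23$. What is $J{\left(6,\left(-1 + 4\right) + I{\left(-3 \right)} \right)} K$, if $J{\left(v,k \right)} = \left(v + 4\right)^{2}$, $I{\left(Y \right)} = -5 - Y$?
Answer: $-110400$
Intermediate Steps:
$J{\left(v,k \right)} = \left(4 + v\right)^{2}$
$K = -1104$ ($K = - 6 - 4 \left(-4 + 2\right) 23 = - 6 \left(-4\right) \left(-2\right) 23 = - 6 \cdot 8 \cdot 23 = \left(-6\right) 184 = -1104$)
$J{\left(6,\left(-1 + 4\right) + I{\left(-3 \right)} \right)} K = \left(4 + 6\right)^{2} \left(-1104\right) = 10^{2} \left(-1104\right) = 100 \left(-1104\right) = -110400$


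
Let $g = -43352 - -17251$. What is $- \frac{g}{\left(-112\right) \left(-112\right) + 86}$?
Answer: $\frac{26101}{12630} \approx 2.0666$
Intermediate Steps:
$g = -26101$ ($g = -43352 + 17251 = -26101$)
$- \frac{g}{\left(-112\right) \left(-112\right) + 86} = - \frac{-26101}{\left(-112\right) \left(-112\right) + 86} = - \frac{-26101}{12544 + 86} = - \frac{-26101}{12630} = \left(-1\right) \left(- \frac{26101}{12630}\right) = \frac{26101}{12630}$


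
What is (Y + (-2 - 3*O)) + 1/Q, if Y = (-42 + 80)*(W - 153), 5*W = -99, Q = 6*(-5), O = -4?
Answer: -196693/30 ≈ -6556.4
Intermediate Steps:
Q = -30
W = -99/5 (W = (⅕)*(-99) = -99/5 ≈ -19.800)
Y = -32832/5 (Y = (-42 + 80)*(-99/5 - 153) = 38*(-864/5) = -32832/5 ≈ -6566.4)
(Y + (-2 - 3*O)) + 1/Q = (-32832/5 + (-2 - 3*(-4))) + 1/(-30) = (-32832/5 + (-2 + 12)) - 1/30 = (-32832/5 + 10) - 1/30 = -32782/5 - 1/30 = -196693/30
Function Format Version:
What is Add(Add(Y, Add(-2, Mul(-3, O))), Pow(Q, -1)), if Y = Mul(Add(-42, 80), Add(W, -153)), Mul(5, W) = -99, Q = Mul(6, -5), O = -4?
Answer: Rational(-196693, 30) ≈ -6556.4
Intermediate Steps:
Q = -30
W = Rational(-99, 5) (W = Mul(Rational(1, 5), -99) = Rational(-99, 5) ≈ -19.800)
Y = Rational(-32832, 5) (Y = Mul(Add(-42, 80), Add(Rational(-99, 5), -153)) = Mul(38, Rational(-864, 5)) = Rational(-32832, 5) ≈ -6566.4)
Add(Add(Y, Add(-2, Mul(-3, O))), Pow(Q, -1)) = Add(Add(Rational(-32832, 5), Add(-2, Mul(-3, -4))), Pow(-30, -1)) = Add(Add(Rational(-32832, 5), Add(-2, 12)), Rational(-1, 30)) = Add(Add(Rational(-32832, 5), 10), Rational(-1, 30)) = Add(Rational(-32782, 5), Rational(-1, 30)) = Rational(-196693, 30)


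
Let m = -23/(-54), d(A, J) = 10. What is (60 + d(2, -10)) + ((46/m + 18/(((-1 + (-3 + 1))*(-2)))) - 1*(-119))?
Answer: 300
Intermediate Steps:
m = 23/54 (m = -23*(-1/54) = 23/54 ≈ 0.42593)
(60 + d(2, -10)) + ((46/m + 18/(((-1 + (-3 + 1))*(-2)))) - 1*(-119)) = (60 + 10) + ((46/(23/54) + 18/(((-1 + (-3 + 1))*(-2)))) - 1*(-119)) = 70 + ((46*(54/23) + 18/(((-1 - 2)*(-2)))) + 119) = 70 + ((108 + 18/((-3*(-2)))) + 119) = 70 + ((108 + 18/6) + 119) = 70 + ((108 + 18*(⅙)) + 119) = 70 + ((108 + 3) + 119) = 70 + (111 + 119) = 70 + 230 = 300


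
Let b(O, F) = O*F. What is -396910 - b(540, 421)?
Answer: -624250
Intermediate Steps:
b(O, F) = F*O
-396910 - b(540, 421) = -396910 - 421*540 = -396910 - 1*227340 = -396910 - 227340 = -624250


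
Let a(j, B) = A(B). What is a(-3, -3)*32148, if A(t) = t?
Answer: -96444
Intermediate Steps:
a(j, B) = B
a(-3, -3)*32148 = -3*32148 = -96444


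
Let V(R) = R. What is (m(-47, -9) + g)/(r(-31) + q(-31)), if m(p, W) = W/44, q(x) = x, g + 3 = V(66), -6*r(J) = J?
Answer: -8289/3410 ≈ -2.4308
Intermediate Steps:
r(J) = -J/6
g = 63 (g = -3 + 66 = 63)
m(p, W) = W/44 (m(p, W) = W*(1/44) = W/44)
(m(-47, -9) + g)/(r(-31) + q(-31)) = ((1/44)*(-9) + 63)/(-⅙*(-31) - 31) = (-9/44 + 63)/(31/6 - 31) = 2763/(44*(-155/6)) = (2763/44)*(-6/155) = -8289/3410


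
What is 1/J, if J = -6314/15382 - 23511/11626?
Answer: -89415566/217526383 ≈ -0.41106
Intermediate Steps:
J = -217526383/89415566 (J = -6314*1/15382 - 23511*1/11626 = -3157/7691 - 23511/11626 = -217526383/89415566 ≈ -2.4328)
1/J = 1/(-217526383/89415566) = -89415566/217526383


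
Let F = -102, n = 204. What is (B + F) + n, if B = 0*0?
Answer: 102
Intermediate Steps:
B = 0
(B + F) + n = (0 - 102) + 204 = -102 + 204 = 102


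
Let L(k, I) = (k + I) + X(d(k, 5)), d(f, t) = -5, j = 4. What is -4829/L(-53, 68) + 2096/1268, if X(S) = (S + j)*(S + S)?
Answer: -1517693/7925 ≈ -191.51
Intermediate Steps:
X(S) = 2*S*(4 + S) (X(S) = (S + 4)*(S + S) = (4 + S)*(2*S) = 2*S*(4 + S))
L(k, I) = 10 + I + k (L(k, I) = (k + I) + 2*(-5)*(4 - 5) = (I + k) + 2*(-5)*(-1) = (I + k) + 10 = 10 + I + k)
-4829/L(-53, 68) + 2096/1268 = -4829/(10 + 68 - 53) + 2096/1268 = -4829/25 + 2096*(1/1268) = -4829*1/25 + 524/317 = -4829/25 + 524/317 = -1517693/7925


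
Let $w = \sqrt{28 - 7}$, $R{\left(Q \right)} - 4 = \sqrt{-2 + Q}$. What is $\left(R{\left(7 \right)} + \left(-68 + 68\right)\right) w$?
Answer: $\sqrt{21} \left(4 + \sqrt{5}\right) \approx 28.577$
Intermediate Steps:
$R{\left(Q \right)} = 4 + \sqrt{-2 + Q}$
$w = \sqrt{21} \approx 4.5826$
$\left(R{\left(7 \right)} + \left(-68 + 68\right)\right) w = \left(\left(4 + \sqrt{-2 + 7}\right) + \left(-68 + 68\right)\right) \sqrt{21} = \left(\left(4 + \sqrt{5}\right) + 0\right) \sqrt{21} = \left(4 + \sqrt{5}\right) \sqrt{21} = \sqrt{21} \left(4 + \sqrt{5}\right)$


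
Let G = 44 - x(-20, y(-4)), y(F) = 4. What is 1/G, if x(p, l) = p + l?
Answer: 1/60 ≈ 0.016667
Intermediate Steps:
x(p, l) = l + p
G = 60 (G = 44 - (4 - 20) = 44 - 1*(-16) = 44 + 16 = 60)
1/G = 1/60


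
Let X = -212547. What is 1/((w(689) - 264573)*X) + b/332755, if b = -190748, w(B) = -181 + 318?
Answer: -10721006311859261/18702520893605460 ≈ -0.57324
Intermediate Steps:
w(B) = 137
1/((w(689) - 264573)*X) + b/332755 = 1/((137 - 264573)*(-212547)) - 190748/332755 = -1/212547/(-264436) - 190748*1/332755 = -1/264436*(-1/212547) - 190748/332755 = 1/56205078492 - 190748/332755 = -10721006311859261/18702520893605460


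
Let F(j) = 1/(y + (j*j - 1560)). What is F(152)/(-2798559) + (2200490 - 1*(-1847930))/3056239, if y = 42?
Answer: 244563815704216841/184626464535147186 ≈ 1.3246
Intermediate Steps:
F(j) = 1/(-1518 + j**2) (F(j) = 1/(42 + (j*j - 1560)) = 1/(42 + (j**2 - 1560)) = 1/(42 + (-1560 + j**2)) = 1/(-1518 + j**2))
F(152)/(-2798559) + (2200490 - 1*(-1847930))/3056239 = 1/(-1518 + 152**2*(-2798559)) + (2200490 - 1*(-1847930))/3056239 = -1/2798559/(-1518 + 23104) + (2200490 + 1847930)*(1/3056239) = -1/2798559/21586 + 4048420*(1/3056239) = (1/21586)*(-1/2798559) + 4048420/3056239 = -1/60409694574 + 4048420/3056239 = 244563815704216841/184626464535147186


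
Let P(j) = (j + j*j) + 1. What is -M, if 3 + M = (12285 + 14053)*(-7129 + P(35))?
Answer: 154551387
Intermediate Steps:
P(j) = 1 + j + j² (P(j) = (j + j²) + 1 = 1 + j + j²)
M = -154551387 (M = -3 + (12285 + 14053)*(-7129 + (1 + 35 + 35²)) = -3 + 26338*(-7129 + (1 + 35 + 1225)) = -3 + 26338*(-7129 + 1261) = -3 + 26338*(-5868) = -3 - 154551384 = -154551387)
-M = -1*(-154551387) = 154551387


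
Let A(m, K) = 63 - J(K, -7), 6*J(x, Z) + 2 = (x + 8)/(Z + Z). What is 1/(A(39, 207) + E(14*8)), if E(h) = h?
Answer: 28/4981 ≈ 0.0056214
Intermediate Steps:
J(x, Z) = -⅓ + (8 + x)/(12*Z) (J(x, Z) = -⅓ + ((x + 8)/(Z + Z))/6 = -⅓ + ((8 + x)/((2*Z)))/6 = -⅓ + ((8 + x)*(1/(2*Z)))/6 = -⅓ + ((8 + x)/(2*Z))/6 = -⅓ + (8 + x)/(12*Z))
A(m, K) = 444/7 + K/84 (A(m, K) = 63 - (8 + K - 4*(-7))/(12*(-7)) = 63 - (-1)*(8 + K + 28)/(12*7) = 63 - (-1)*(36 + K)/(12*7) = 63 - (-3/7 - K/84) = 63 + (3/7 + K/84) = 444/7 + K/84)
1/(A(39, 207) + E(14*8)) = 1/((444/7 + (1/84)*207) + 14*8) = 1/((444/7 + 69/28) + 112) = 1/(1845/28 + 112) = 1/(4981/28) = 28/4981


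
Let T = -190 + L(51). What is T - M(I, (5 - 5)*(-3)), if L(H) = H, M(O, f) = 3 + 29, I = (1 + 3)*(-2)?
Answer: -171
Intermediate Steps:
I = -8 (I = 4*(-2) = -8)
M(O, f) = 32
T = -139 (T = -190 + 51 = -139)
T - M(I, (5 - 5)*(-3)) = -139 - 1*32 = -139 - 32 = -171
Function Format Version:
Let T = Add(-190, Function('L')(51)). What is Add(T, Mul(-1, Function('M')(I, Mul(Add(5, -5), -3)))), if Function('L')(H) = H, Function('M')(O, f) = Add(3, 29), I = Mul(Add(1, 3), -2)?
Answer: -171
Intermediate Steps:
I = -8 (I = Mul(4, -2) = -8)
Function('M')(O, f) = 32
T = -139 (T = Add(-190, 51) = -139)
Add(T, Mul(-1, Function('M')(I, Mul(Add(5, -5), -3)))) = Add(-139, Mul(-1, 32)) = Add(-139, -32) = -171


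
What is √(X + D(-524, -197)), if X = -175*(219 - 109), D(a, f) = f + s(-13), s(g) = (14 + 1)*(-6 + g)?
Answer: 2*I*√4933 ≈ 140.47*I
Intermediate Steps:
s(g) = -90 + 15*g (s(g) = 15*(-6 + g) = -90 + 15*g)
D(a, f) = -285 + f (D(a, f) = f + (-90 + 15*(-13)) = f + (-90 - 195) = f - 285 = -285 + f)
X = -19250 (X = -175*110 = -19250)
√(X + D(-524, -197)) = √(-19250 + (-285 - 197)) = √(-19250 - 482) = √(-19732) = 2*I*√4933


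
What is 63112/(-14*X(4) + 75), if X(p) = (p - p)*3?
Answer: 63112/75 ≈ 841.49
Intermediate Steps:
X(p) = 0 (X(p) = 0*3 = 0)
63112/(-14*X(4) + 75) = 63112/(-14*0 + 75) = 63112/(0 + 75) = 63112/75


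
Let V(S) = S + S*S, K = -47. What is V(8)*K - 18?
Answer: -3402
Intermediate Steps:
V(S) = S + S²
V(8)*K - 18 = (8*(1 + 8))*(-47) - 18 = (8*9)*(-47) - 18 = 72*(-47) - 18 = -3384 - 18 = -3402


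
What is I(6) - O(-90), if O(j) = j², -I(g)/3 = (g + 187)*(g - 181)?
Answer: 93225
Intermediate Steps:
I(g) = -3*(-181 + g)*(187 + g) (I(g) = -3*(g + 187)*(g - 181) = -3*(187 + g)*(-181 + g) = -3*(-181 + g)*(187 + g))
I(6) - O(-90) = (101541 - 18*6 - 3*6²) - 1*(-90)² = (101541 - 108 - 3*36) - 1*8100 = (101541 - 108 - 108) - 8100 = 101325 - 8100 = 93225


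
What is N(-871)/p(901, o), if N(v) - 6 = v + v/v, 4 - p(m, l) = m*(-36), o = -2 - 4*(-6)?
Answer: -108/4055 ≈ -0.026634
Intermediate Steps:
o = 22 (o = -2 + 24 = 22)
p(m, l) = 4 + 36*m (p(m, l) = 4 - m*(-36) = 4 - (-36)*m = 4 + 36*m)
N(v) = 7 + v (N(v) = 6 + (v + v/v) = 6 + (v + 1) = 6 + (1 + v) = 7 + v)
N(-871)/p(901, o) = (7 - 871)/(4 + 36*901) = -864/(4 + 32436) = -864/32440 = -864*1/32440 = -108/4055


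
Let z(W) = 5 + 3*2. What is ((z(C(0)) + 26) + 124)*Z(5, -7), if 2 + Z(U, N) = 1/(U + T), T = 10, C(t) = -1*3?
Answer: -4669/15 ≈ -311.27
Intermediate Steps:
C(t) = -3
Z(U, N) = -2 + 1/(10 + U) (Z(U, N) = -2 + 1/(U + 10) = -2 + 1/(10 + U))
z(W) = 11 (z(W) = 5 + 6 = 11)
((z(C(0)) + 26) + 124)*Z(5, -7) = ((11 + 26) + 124)*((-19 - 2*5)/(10 + 5)) = (37 + 124)*((-19 - 10)/15) = 161*((1/15)*(-29)) = 161*(-29/15) = -4669/15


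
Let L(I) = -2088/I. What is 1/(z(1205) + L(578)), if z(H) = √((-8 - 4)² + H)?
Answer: 301716/111579893 + 83521*√1349/111579893 ≈ 0.030197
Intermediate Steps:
z(H) = √(144 + H) (z(H) = √((-12)² + H) = √(144 + H))
1/(z(1205) + L(578)) = 1/(√(144 + 1205) - 2088/578) = 1/(√1349 - 2088*1/578) = 1/(√1349 - 1044/289) = 1/(-1044/289 + √1349)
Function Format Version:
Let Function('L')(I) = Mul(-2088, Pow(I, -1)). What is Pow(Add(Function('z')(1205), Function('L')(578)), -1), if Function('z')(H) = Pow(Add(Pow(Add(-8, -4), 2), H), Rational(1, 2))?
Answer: Add(Rational(301716, 111579893), Mul(Rational(83521, 111579893), Pow(1349, Rational(1, 2)))) ≈ 0.030197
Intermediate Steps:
Function('z')(H) = Pow(Add(144, H), Rational(1, 2)) (Function('z')(H) = Pow(Add(Pow(-12, 2), H), Rational(1, 2)) = Pow(Add(144, H), Rational(1, 2)))
Pow(Add(Function('z')(1205), Function('L')(578)), -1) = Pow(Add(Pow(Add(144, 1205), Rational(1, 2)), Mul(-2088, Pow(578, -1))), -1) = Pow(Add(Pow(1349, Rational(1, 2)), Mul(-2088, Rational(1, 578))), -1) = Pow(Add(Pow(1349, Rational(1, 2)), Rational(-1044, 289)), -1) = Pow(Add(Rational(-1044, 289), Pow(1349, Rational(1, 2))), -1)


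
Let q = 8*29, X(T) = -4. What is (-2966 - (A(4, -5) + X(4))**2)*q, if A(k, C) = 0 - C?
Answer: -688344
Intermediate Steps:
A(k, C) = -C
q = 232
(-2966 - (A(4, -5) + X(4))**2)*q = (-2966 - (-1*(-5) - 4)**2)*232 = (-2966 - (5 - 4)**2)*232 = (-2966 - 1*1**2)*232 = (-2966 - 1*1)*232 = (-2966 - 1)*232 = -2967*232 = -688344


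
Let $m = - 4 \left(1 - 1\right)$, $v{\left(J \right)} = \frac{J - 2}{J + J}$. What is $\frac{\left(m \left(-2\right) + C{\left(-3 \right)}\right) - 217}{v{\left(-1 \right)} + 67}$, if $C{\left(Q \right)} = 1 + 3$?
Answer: $- \frac{426}{137} \approx -3.1095$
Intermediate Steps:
$C{\left(Q \right)} = 4$
$v{\left(J \right)} = \frac{-2 + J}{2 J}$
$m = 0$ ($m = \left(-4\right) 0 = 0$)
$\frac{\left(m \left(-2\right) + C{\left(-3 \right)}\right) - 217}{v{\left(-1 \right)} + 67} = \frac{\left(0 \left(-2\right) + 4\right) - 217}{\frac{-2 - 1}{2 \left(-1\right)} + 67} = \frac{\left(0 + 4\right) - 217}{\frac{1}{2} \left(-1\right) \left(-3\right) + 67} = \frac{4 - 217}{\frac{3}{2} + 67} = - \frac{213}{\frac{137}{2}} = \left(-213\right) \frac{2}{137} = - \frac{426}{137}$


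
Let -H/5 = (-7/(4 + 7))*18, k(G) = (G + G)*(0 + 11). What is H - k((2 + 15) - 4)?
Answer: -2516/11 ≈ -228.73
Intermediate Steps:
k(G) = 22*G (k(G) = (2*G)*11 = 22*G)
H = 630/11 (H = -5*-7/(4 + 7)*18 = -5*-7/11*18 = -5*(1/11)*(-7)*18 = -(-35)*18/11 = -5*(-126/11) = 630/11 ≈ 57.273)
H - k((2 + 15) - 4) = 630/11 - 22*((2 + 15) - 4) = 630/11 - 22*(17 - 4) = 630/11 - 22*13 = 630/11 - 1*286 = 630/11 - 286 = -2516/11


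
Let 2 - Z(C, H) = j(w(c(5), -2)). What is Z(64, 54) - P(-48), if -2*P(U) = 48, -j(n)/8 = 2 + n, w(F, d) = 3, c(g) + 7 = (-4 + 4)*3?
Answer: 66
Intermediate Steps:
c(g) = -7 (c(g) = -7 + (-4 + 4)*3 = -7 + 0*3 = -7 + 0 = -7)
j(n) = -16 - 8*n (j(n) = -8*(2 + n) = -16 - 8*n)
Z(C, H) = 42 (Z(C, H) = 2 - (-16 - 8*3) = 2 - (-16 - 24) = 2 - 1*(-40) = 2 + 40 = 42)
P(U) = -24 (P(U) = -1/2*48 = -24)
Z(64, 54) - P(-48) = 42 - 1*(-24) = 42 + 24 = 66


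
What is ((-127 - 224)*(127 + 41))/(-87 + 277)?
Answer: -29484/95 ≈ -310.36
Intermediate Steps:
((-127 - 224)*(127 + 41))/(-87 + 277) = -351*168/190 = -58968*1/190 = -29484/95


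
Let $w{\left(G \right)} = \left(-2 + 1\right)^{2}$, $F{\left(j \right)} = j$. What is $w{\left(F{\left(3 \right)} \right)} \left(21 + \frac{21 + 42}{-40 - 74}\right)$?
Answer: $\frac{777}{38} \approx 20.447$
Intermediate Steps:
$w{\left(G \right)} = 1$ ($w{\left(G \right)} = \left(-1\right)^{2} = 1$)
$w{\left(F{\left(3 \right)} \right)} \left(21 + \frac{21 + 42}{-40 - 74}\right) = 1 \left(21 + \frac{21 + 42}{-40 - 74}\right) = 1 \left(21 + \frac{63}{-114}\right) = 1 \left(21 + 63 \left(- \frac{1}{114}\right)\right) = 1 \left(21 - \frac{21}{38}\right) = 1 \cdot \frac{777}{38} = \frac{777}{38}$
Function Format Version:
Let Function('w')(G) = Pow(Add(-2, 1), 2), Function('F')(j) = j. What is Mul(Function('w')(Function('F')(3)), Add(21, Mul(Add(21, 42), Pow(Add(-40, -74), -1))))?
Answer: Rational(777, 38) ≈ 20.447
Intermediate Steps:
Function('w')(G) = 1 (Function('w')(G) = Pow(-1, 2) = 1)
Mul(Function('w')(Function('F')(3)), Add(21, Mul(Add(21, 42), Pow(Add(-40, -74), -1)))) = Mul(1, Add(21, Mul(Add(21, 42), Pow(Add(-40, -74), -1)))) = Mul(1, Add(21, Mul(63, Pow(-114, -1)))) = Mul(1, Add(21, Mul(63, Rational(-1, 114)))) = Mul(1, Add(21, Rational(-21, 38))) = Mul(1, Rational(777, 38)) = Rational(777, 38)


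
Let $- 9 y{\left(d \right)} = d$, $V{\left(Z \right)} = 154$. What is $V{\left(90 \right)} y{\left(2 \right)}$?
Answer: $- \frac{308}{9} \approx -34.222$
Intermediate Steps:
$y{\left(d \right)} = - \frac{d}{9}$
$V{\left(90 \right)} y{\left(2 \right)} = 154 \left(\left(- \frac{1}{9}\right) 2\right) = 154 \left(- \frac{2}{9}\right) = - \frac{308}{9}$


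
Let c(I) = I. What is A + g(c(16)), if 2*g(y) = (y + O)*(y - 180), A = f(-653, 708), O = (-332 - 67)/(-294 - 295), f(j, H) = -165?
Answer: -47509/31 ≈ -1532.5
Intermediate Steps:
O = 21/31 (O = -399/(-589) = -399*(-1/589) = 21/31 ≈ 0.67742)
A = -165
g(y) = (-180 + y)*(21/31 + y)/2 (g(y) = ((y + 21/31)*(y - 180))/2 = ((21/31 + y)*(-180 + y))/2 = ((-180 + y)*(21/31 + y))/2 = (-180 + y)*(21/31 + y)/2)
A + g(c(16)) = -165 + (-1890/31 + (1/2)*16**2 - 5559/62*16) = -165 + (-1890/31 + (1/2)*256 - 44472/31) = -165 + (-1890/31 + 128 - 44472/31) = -165 - 42394/31 = -47509/31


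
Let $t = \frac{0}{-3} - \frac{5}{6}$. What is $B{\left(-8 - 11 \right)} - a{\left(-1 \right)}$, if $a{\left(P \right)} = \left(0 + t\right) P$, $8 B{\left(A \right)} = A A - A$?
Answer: $\frac{140}{3} \approx 46.667$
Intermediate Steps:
$t = - \frac{5}{6}$ ($t = 0 \left(- \frac{1}{3}\right) - \frac{5}{6} = 0 - \frac{5}{6} = - \frac{5}{6} \approx -0.83333$)
$B{\left(A \right)} = - \frac{A}{8} + \frac{A^{2}}{8}$ ($B{\left(A \right)} = \frac{A A - A}{8} = \frac{A^{2} - A}{8} = - \frac{A}{8} + \frac{A^{2}}{8}$)
$a{\left(P \right)} = - \frac{5 P}{6}$ ($a{\left(P \right)} = \left(0 - \frac{5}{6}\right) P = - \frac{5 P}{6}$)
$B{\left(-8 - 11 \right)} - a{\left(-1 \right)} = \frac{\left(-8 - 11\right) \left(-1 - 19\right)}{8} - \left(- \frac{5}{6}\right) \left(-1\right) = \frac{1}{8} \left(-19\right) \left(-1 - 19\right) - \frac{5}{6} = \frac{1}{8} \left(-19\right) \left(-20\right) - \frac{5}{6} = \frac{95}{2} - \frac{5}{6} = \frac{140}{3}$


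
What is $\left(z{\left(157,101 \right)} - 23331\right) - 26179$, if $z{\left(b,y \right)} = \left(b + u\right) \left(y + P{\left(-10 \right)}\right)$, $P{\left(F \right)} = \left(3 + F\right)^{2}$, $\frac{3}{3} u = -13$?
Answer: $-27910$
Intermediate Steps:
$u = -13$
$z{\left(b,y \right)} = \left(-13 + b\right) \left(49 + y\right)$ ($z{\left(b,y \right)} = \left(b - 13\right) \left(y + \left(3 - 10\right)^{2}\right) = \left(-13 + b\right) \left(y + \left(-7\right)^{2}\right) = \left(-13 + b\right) \left(y + 49\right) = \left(-13 + b\right) \left(49 + y\right)$)
$\left(z{\left(157,101 \right)} - 23331\right) - 26179 = \left(\left(-637 - 1313 + 49 \cdot 157 + 157 \cdot 101\right) - 23331\right) - 26179 = \left(\left(-637 - 1313 + 7693 + 15857\right) - 23331\right) - 26179 = \left(21600 - 23331\right) - 26179 = -1731 - 26179 = -27910$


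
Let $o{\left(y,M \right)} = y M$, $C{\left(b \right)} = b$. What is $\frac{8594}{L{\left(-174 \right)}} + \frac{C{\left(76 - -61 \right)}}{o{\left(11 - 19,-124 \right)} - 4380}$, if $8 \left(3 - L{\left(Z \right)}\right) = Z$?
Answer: $\frac{10586575}{30492} \approx 347.19$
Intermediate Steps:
$L{\left(Z \right)} = 3 - \frac{Z}{8}$
$o{\left(y,M \right)} = M y$
$\frac{8594}{L{\left(-174 \right)}} + \frac{C{\left(76 - -61 \right)}}{o{\left(11 - 19,-124 \right)} - 4380} = \frac{8594}{3 - - \frac{87}{4}} + \frac{76 - -61}{- 124 \left(11 - 19\right) - 4380} = \frac{8594}{3 + \frac{87}{4}} + \frac{76 + 61}{- 124 \left(11 - 19\right) - 4380} = \frac{8594}{\frac{99}{4}} + \frac{137}{\left(-124\right) \left(-8\right) - 4380} = 8594 \cdot \frac{4}{99} + \frac{137}{992 - 4380} = \frac{34376}{99} + \frac{137}{-3388} = \frac{34376}{99} + 137 \left(- \frac{1}{3388}\right) = \frac{34376}{99} - \frac{137}{3388} = \frac{10586575}{30492}$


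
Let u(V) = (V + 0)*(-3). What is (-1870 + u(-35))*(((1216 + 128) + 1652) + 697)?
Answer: -6518145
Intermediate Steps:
u(V) = -3*V (u(V) = V*(-3) = -3*V)
(-1870 + u(-35))*(((1216 + 128) + 1652) + 697) = (-1870 - 3*(-35))*(((1216 + 128) + 1652) + 697) = (-1870 + 105)*((1344 + 1652) + 697) = -1765*(2996 + 697) = -1765*3693 = -6518145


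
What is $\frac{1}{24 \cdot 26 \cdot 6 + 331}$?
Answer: $\frac{1}{4075} \approx 0.0002454$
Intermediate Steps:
$\frac{1}{24 \cdot 26 \cdot 6 + 331} = \frac{1}{24 \cdot 156 + 331} = \frac{1}{3744 + 331} = \frac{1}{4075}$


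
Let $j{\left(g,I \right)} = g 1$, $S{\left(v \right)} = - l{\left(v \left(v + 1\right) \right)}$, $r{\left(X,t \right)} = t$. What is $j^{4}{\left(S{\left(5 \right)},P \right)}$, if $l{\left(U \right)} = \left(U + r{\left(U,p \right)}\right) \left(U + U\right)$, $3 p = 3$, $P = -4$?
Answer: $11968832160000$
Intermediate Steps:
$p = 1$ ($p = \frac{1}{3} \cdot 3 = 1$)
$l{\left(U \right)} = 2 U \left(1 + U\right)$ ($l{\left(U \right)} = \left(U + 1\right) \left(U + U\right) = \left(1 + U\right) 2 U = 2 U \left(1 + U\right)$)
$S{\left(v \right)} = - 2 v \left(1 + v\right) \left(1 + v \left(1 + v\right)\right)$ ($S{\left(v \right)} = - 2 v \left(v + 1\right) \left(1 + v \left(v + 1\right)\right) = - 2 v \left(1 + v\right) \left(1 + v \left(1 + v\right)\right)$)
$j{\left(g,I \right)} = g$
$j^{4}{\left(S{\left(5 \right)},P \right)} = \left(\left(-2\right) 5 \left(1 + 5\right) \left(1 + 5 \left(1 + 5\right)\right)\right)^{4} = \left(\left(-2\right) 5 \cdot 6 \left(1 + 5 \cdot 6\right)\right)^{4} = \left(\left(-2\right) 5 \cdot 6 \left(1 + 30\right)\right)^{4} = \left(\left(-2\right) 5 \cdot 6 \cdot 31\right)^{4} = \left(-1860\right)^{4} = 11968832160000$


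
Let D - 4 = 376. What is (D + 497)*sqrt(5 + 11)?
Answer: 3508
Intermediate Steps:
D = 380 (D = 4 + 376 = 380)
(D + 497)*sqrt(5 + 11) = (380 + 497)*sqrt(5 + 11) = 877*sqrt(16) = 877*4 = 3508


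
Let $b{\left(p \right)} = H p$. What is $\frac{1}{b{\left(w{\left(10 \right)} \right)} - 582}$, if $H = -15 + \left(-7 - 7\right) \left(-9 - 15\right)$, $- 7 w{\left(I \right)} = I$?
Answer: $- \frac{7}{7284} \approx -0.00096101$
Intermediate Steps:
$w{\left(I \right)} = - \frac{I}{7}$
$H = 321$ ($H = -15 - -336 = -15 + 336 = 321$)
$b{\left(p \right)} = 321 p$
$\frac{1}{b{\left(w{\left(10 \right)} \right)} - 582} = \frac{1}{321 \left(\left(- \frac{1}{7}\right) 10\right) - 582} = \frac{1}{321 \left(- \frac{10}{7}\right) + \left(-2330 + 1748\right)} = \frac{1}{- \frac{3210}{7} - 582} = \frac{1}{- \frac{7284}{7}} = - \frac{7}{7284}$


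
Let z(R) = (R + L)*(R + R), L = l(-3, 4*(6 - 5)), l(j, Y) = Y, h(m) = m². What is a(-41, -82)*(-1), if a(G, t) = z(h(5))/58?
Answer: -25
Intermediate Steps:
L = 4 (L = 4*(6 - 5) = 4*1 = 4)
z(R) = 2*R*(4 + R) (z(R) = (R + 4)*(R + R) = (4 + R)*(2*R) = 2*R*(4 + R))
a(G, t) = 25 (a(G, t) = (2*5²*(4 + 5²))/58 = (2*25*(4 + 25))*(1/58) = (2*25*29)*(1/58) = 1450*(1/58) = 25)
a(-41, -82)*(-1) = 25*(-1) = -25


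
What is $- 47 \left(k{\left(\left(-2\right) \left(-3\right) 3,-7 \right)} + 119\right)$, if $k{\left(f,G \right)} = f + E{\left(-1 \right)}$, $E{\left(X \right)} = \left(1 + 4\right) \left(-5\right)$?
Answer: $-5264$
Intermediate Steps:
$E{\left(X \right)} = -25$ ($E{\left(X \right)} = 5 \left(-5\right) = -25$)
$k{\left(f,G \right)} = -25 + f$ ($k{\left(f,G \right)} = f - 25 = -25 + f$)
$- 47 \left(k{\left(\left(-2\right) \left(-3\right) 3,-7 \right)} + 119\right) = - 47 \left(\left(-25 + \left(-2\right) \left(-3\right) 3\right) + 119\right) = - 47 \left(\left(-25 + 6 \cdot 3\right) + 119\right) = - 47 \left(\left(-25 + 18\right) + 119\right) = - 47 \left(-7 + 119\right) = \left(-47\right) 112 = -5264$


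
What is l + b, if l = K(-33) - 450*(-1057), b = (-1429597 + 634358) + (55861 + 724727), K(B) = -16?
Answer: 460983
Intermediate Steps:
b = -14651 (b = -795239 + 780588 = -14651)
l = 475634 (l = -16 - 450*(-1057) = -16 + 475650 = 475634)
l + b = 475634 - 14651 = 460983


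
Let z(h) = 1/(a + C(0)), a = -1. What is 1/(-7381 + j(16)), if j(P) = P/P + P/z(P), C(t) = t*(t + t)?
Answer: -1/7396 ≈ -0.00013521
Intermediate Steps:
C(t) = 2*t² (C(t) = t*(2*t) = 2*t²)
z(h) = -1 (z(h) = 1/(-1 + 2*0²) = 1/(-1 + 2*0) = 1/(-1 + 0) = 1/(-1) = -1)
j(P) = 1 - P (j(P) = P/P + P/(-1) = 1 + P*(-1) = 1 - P)
1/(-7381 + j(16)) = 1/(-7381 + (1 - 1*16)) = 1/(-7381 + (1 - 16)) = 1/(-7381 - 15) = 1/(-7396) = -1/7396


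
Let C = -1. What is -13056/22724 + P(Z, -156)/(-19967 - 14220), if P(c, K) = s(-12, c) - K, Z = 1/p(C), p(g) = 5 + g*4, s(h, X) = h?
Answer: -112404432/194216347 ≈ -0.57876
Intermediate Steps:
p(g) = 5 + 4*g
Z = 1 (Z = 1/(5 + 4*(-1)) = 1/(5 - 4) = 1/1 = 1)
P(c, K) = -12 - K
-13056/22724 + P(Z, -156)/(-19967 - 14220) = -13056/22724 + (-12 - 1*(-156))/(-19967 - 14220) = -13056*1/22724 + (-12 + 156)/(-34187) = -3264/5681 + 144*(-1/34187) = -3264/5681 - 144/34187 = -112404432/194216347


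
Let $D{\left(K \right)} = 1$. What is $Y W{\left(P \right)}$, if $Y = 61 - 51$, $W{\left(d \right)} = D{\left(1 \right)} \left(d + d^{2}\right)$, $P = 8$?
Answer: $720$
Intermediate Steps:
$W{\left(d \right)} = d + d^{2}$ ($W{\left(d \right)} = 1 \left(d + d^{2}\right) = d + d^{2}$)
$Y = 10$ ($Y = 61 - 51 = 10$)
$Y W{\left(P \right)} = 10 \cdot 8 \left(1 + 8\right) = 10 \cdot 8 \cdot 9 = 10 \cdot 72 = 720$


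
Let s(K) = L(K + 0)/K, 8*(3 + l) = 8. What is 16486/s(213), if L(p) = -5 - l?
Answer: -1170506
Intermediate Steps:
l = -2 (l = -3 + (1/8)*8 = -3 + 1 = -2)
L(p) = -3 (L(p) = -5 - 1*(-2) = -5 + 2 = -3)
s(K) = -3/K
16486/s(213) = 16486/((-3/213)) = 16486/((-3*1/213)) = 16486/(-1/71) = 16486*(-71) = -1170506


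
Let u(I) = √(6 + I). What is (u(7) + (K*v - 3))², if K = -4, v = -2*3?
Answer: (21 + √13)² ≈ 605.43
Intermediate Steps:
v = -6
(u(7) + (K*v - 3))² = (√(6 + 7) + (-4*(-6) - 3))² = (√13 + (24 - 3))² = (√13 + 21)² = (21 + √13)²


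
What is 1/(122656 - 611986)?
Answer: -1/489330 ≈ -2.0436e-6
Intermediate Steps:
1/(122656 - 611986) = 1/(-489330) = -1/489330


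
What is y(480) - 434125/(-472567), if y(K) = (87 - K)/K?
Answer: 7553723/75610720 ≈ 0.099903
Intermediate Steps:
y(K) = (87 - K)/K
y(480) - 434125/(-472567) = (87 - 1*480)/480 - 434125/(-472567) = (87 - 480)/480 - 434125*(-1)/472567 = (1/480)*(-393) - 1*(-434125/472567) = -131/160 + 434125/472567 = 7553723/75610720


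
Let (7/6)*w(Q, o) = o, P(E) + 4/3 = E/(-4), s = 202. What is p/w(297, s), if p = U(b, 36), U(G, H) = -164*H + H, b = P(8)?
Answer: -3423/101 ≈ -33.891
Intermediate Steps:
P(E) = -4/3 - E/4 (P(E) = -4/3 + E/(-4) = -4/3 + E*(-¼) = -4/3 - E/4)
w(Q, o) = 6*o/7
b = -10/3 (b = -4/3 - ¼*8 = -4/3 - 2 = -10/3 ≈ -3.3333)
U(G, H) = -163*H
p = -5868 (p = -163*36 = -5868)
p/w(297, s) = -5868/((6/7)*202) = -5868/1212/7 = -5868*7/1212 = -3423/101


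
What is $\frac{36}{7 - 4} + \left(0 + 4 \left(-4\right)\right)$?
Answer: $-4$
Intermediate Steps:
$\frac{36}{7 - 4} + \left(0 + 4 \left(-4\right)\right) = \frac{36}{3} + \left(0 - 16\right) = 36 \cdot \frac{1}{3} - 16 = 12 - 16 = -4$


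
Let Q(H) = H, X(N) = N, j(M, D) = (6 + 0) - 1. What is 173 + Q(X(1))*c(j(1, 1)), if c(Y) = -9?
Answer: 164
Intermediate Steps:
j(M, D) = 5 (j(M, D) = 6 - 1 = 5)
173 + Q(X(1))*c(j(1, 1)) = 173 + 1*(-9) = 173 - 9 = 164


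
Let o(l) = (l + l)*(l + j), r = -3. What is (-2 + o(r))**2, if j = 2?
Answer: 16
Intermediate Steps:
o(l) = 2*l*(2 + l) (o(l) = (l + l)*(l + 2) = (2*l)*(2 + l) = 2*l*(2 + l))
(-2 + o(r))**2 = (-2 + 2*(-3)*(2 - 3))**2 = (-2 + 2*(-3)*(-1))**2 = (-2 + 6)**2 = 4**2 = 16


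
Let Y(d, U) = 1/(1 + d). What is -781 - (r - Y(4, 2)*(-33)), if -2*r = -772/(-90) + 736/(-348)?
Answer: -1023601/1305 ≈ -784.37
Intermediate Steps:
r = -4217/1305 (r = -(-772/(-90) + 736/(-348))/2 = -(-772*(-1/90) + 736*(-1/348))/2 = -(386/45 - 184/87)/2 = -1/2*8434/1305 = -4217/1305 ≈ -3.2314)
-781 - (r - Y(4, 2)*(-33)) = -781 - (-4217/1305 - (-33)/(1 + 4)) = -781 - (-4217/1305 - (-33)/5) = -781 - (-4217/1305 - 1*(-33/5)) = -781 - (-4217/1305 + 33/5) = -781 - 1*4396/1305 = -781 - 4396/1305 = -1023601/1305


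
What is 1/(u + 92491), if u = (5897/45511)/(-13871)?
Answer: 631283081/58388003438874 ≈ 1.0812e-5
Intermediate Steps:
u = -5897/631283081 (u = (5897*(1/45511))*(-1/13871) = (5897/45511)*(-1/13871) = -5897/631283081 ≈ -9.3413e-6)
1/(u + 92491) = 1/(-5897/631283081 + 92491) = 1/(58388003438874/631283081) = 631283081/58388003438874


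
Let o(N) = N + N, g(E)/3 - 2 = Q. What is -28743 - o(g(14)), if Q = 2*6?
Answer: -28827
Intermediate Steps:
Q = 12
g(E) = 42 (g(E) = 6 + 3*12 = 6 + 36 = 42)
o(N) = 2*N
-28743 - o(g(14)) = -28743 - 2*42 = -28743 - 1*84 = -28743 - 84 = -28827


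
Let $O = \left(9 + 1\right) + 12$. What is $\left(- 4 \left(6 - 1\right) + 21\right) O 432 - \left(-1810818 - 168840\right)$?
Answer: $1989162$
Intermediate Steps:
$O = 22$ ($O = 10 + 12 = 22$)
$\left(- 4 \left(6 - 1\right) + 21\right) O 432 - \left(-1810818 - 168840\right) = \left(- 4 \left(6 - 1\right) + 21\right) 22 \cdot 432 - \left(-1810818 - 168840\right) = \left(\left(-4\right) 5 + 21\right) 22 \cdot 432 - \left(-1810818 - 168840\right) = \left(-20 + 21\right) 22 \cdot 432 - -1979658 = 1 \cdot 22 \cdot 432 + 1979658 = 22 \cdot 432 + 1979658 = 9504 + 1979658 = 1989162$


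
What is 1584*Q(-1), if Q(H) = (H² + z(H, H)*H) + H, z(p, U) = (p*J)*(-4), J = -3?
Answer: 19008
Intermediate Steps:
z(p, U) = 12*p (z(p, U) = (p*(-3))*(-4) = -3*p*(-4) = 12*p)
Q(H) = H + 13*H² (Q(H) = (H² + (12*H)*H) + H = (H² + 12*H²) + H = 13*H² + H = H + 13*H²)
1584*Q(-1) = 1584*(-(1 + 13*(-1))) = 1584*(-(1 - 13)) = 1584*(-1*(-12)) = 1584*12 = 19008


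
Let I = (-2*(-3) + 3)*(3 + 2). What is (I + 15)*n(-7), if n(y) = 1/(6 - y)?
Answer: 60/13 ≈ 4.6154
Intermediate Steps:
I = 45 (I = (6 + 3)*5 = 9*5 = 45)
(I + 15)*n(-7) = (45 + 15)*(-1/(-6 - 7)) = 60*(-1/(-13)) = 60*(-1*(-1/13)) = 60*(1/13) = 60/13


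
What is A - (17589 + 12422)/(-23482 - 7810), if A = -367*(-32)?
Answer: 367523259/31292 ≈ 11745.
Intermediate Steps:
A = 11744
A - (17589 + 12422)/(-23482 - 7810) = 11744 - (17589 + 12422)/(-23482 - 7810) = 11744 - 30011/(-31292) = 11744 - 30011*(-1)/31292 = 11744 - 1*(-30011/31292) = 11744 + 30011/31292 = 367523259/31292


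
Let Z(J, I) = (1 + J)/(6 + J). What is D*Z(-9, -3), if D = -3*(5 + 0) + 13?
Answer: -16/3 ≈ -5.3333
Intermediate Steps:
Z(J, I) = (1 + J)/(6 + J)
D = -2 (D = -3*5 + 13 = -15 + 13 = -2)
D*Z(-9, -3) = -2*(1 - 9)/(6 - 9) = -2*(-8)/(-3) = -(-2)*(-8)/3 = -2*8/3 = -16/3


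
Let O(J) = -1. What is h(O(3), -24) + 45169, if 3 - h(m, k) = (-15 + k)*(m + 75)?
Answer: 48058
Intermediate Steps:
h(m, k) = 3 - (-15 + k)*(75 + m) (h(m, k) = 3 - (-15 + k)*(m + 75) = 3 - (-15 + k)*(75 + m))
h(O(3), -24) + 45169 = (1128 - 75*(-24) + 15*(-1) - 1*(-24)*(-1)) + 45169 = (1128 + 1800 - 15 - 24) + 45169 = 2889 + 45169 = 48058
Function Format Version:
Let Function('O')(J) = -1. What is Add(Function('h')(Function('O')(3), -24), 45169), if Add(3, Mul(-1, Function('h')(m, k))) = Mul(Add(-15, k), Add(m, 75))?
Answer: 48058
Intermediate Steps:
Function('h')(m, k) = Add(3, Mul(-1, Add(-15, k), Add(75, m))) (Function('h')(m, k) = Add(3, Mul(-1, Mul(Add(-15, k), Add(m, 75)))) = Add(3, Mul(-1, Mul(Add(-15, k), Add(75, m)))) = Add(3, Mul(-1, Add(-15, k), Add(75, m))))
Add(Function('h')(Function('O')(3), -24), 45169) = Add(Add(1128, Mul(-75, -24), Mul(15, -1), Mul(-1, -24, -1)), 45169) = Add(Add(1128, 1800, -15, -24), 45169) = Add(2889, 45169) = 48058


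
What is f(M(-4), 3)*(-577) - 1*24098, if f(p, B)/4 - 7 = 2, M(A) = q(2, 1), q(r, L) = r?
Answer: -44870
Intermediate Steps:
M(A) = 2
f(p, B) = 36 (f(p, B) = 28 + 4*2 = 28 + 8 = 36)
f(M(-4), 3)*(-577) - 1*24098 = 36*(-577) - 1*24098 = -20772 - 24098 = -44870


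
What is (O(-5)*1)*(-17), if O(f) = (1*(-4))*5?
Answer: 340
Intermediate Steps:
O(f) = -20 (O(f) = -4*5 = -20)
(O(-5)*1)*(-17) = -20*1*(-17) = -20*(-17) = 340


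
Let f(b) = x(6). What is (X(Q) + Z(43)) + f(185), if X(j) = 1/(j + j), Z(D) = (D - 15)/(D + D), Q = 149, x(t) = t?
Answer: 81099/12814 ≈ 6.3289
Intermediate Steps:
Z(D) = (-15 + D)/(2*D) (Z(D) = (-15 + D)/((2*D)) = (-15 + D)*(1/(2*D)) = (-15 + D)/(2*D))
f(b) = 6
X(j) = 1/(2*j)
(X(Q) + Z(43)) + f(185) = ((½)/149 + (½)*(-15 + 43)/43) + 6 = ((½)*(1/149) + (½)*(1/43)*28) + 6 = (1/298 + 14/43) + 6 = 4215/12814 + 6 = 81099/12814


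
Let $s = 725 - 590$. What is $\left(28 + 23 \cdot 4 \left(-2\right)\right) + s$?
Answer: $-21$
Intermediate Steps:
$s = 135$ ($s = 725 - 590 = 135$)
$\left(28 + 23 \cdot 4 \left(-2\right)\right) + s = \left(28 + 23 \cdot 4 \left(-2\right)\right) + 135 = \left(28 + 23 \left(-8\right)\right) + 135 = \left(28 - 184\right) + 135 = -156 + 135 = -21$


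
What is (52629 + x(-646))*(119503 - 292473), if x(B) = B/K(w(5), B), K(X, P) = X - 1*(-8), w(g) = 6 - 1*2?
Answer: -27281779735/3 ≈ -9.0939e+9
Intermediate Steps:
w(g) = 4 (w(g) = 6 - 2 = 4)
K(X, P) = 8 + X (K(X, P) = X + 8 = 8 + X)
x(B) = B/12 (x(B) = B/(8 + 4) = B/12)
(52629 + x(-646))*(119503 - 292473) = (52629 + (1/12)*(-646))*(119503 - 292473) = (52629 - 323/6)*(-172970) = (315451/6)*(-172970) = -27281779735/3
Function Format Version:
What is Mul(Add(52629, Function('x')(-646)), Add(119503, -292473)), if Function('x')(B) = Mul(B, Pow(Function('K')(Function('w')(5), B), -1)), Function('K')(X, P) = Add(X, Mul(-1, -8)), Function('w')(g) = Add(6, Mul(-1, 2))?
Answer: Rational(-27281779735, 3) ≈ -9.0939e+9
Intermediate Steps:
Function('w')(g) = 4 (Function('w')(g) = Add(6, -2) = 4)
Function('K')(X, P) = Add(8, X) (Function('K')(X, P) = Add(X, 8) = Add(8, X))
Function('x')(B) = Mul(Rational(1, 12), B) (Function('x')(B) = Mul(B, Pow(Add(8, 4), -1)) = Mul(B, Pow(12, -1)) = Mul(B, Rational(1, 12)) = Mul(Rational(1, 12), B))
Mul(Add(52629, Function('x')(-646)), Add(119503, -292473)) = Mul(Add(52629, Mul(Rational(1, 12), -646)), Add(119503, -292473)) = Mul(Add(52629, Rational(-323, 6)), -172970) = Mul(Rational(315451, 6), -172970) = Rational(-27281779735, 3)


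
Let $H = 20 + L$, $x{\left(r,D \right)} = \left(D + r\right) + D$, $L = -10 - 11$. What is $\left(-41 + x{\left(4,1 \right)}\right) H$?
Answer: $35$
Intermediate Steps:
$L = -21$
$x{\left(r,D \right)} = r + 2 D$
$H = -1$ ($H = 20 - 21 = -1$)
$\left(-41 + x{\left(4,1 \right)}\right) H = \left(-41 + \left(4 + 2 \cdot 1\right)\right) \left(-1\right) = \left(-41 + \left(4 + 2\right)\right) \left(-1\right) = \left(-41 + 6\right) \left(-1\right) = \left(-35\right) \left(-1\right) = 35$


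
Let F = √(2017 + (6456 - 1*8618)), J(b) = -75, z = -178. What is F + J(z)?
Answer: -75 + I*√145 ≈ -75.0 + 12.042*I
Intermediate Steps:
F = I*√145 (F = √(2017 + (6456 - 8618)) = √(2017 - 2162) = √(-145) = I*√145 ≈ 12.042*I)
F + J(z) = I*√145 - 75 = -75 + I*√145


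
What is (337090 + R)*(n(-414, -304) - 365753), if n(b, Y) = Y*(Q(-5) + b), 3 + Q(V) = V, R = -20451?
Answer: -75190680135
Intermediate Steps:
Q(V) = -3 + V
n(b, Y) = Y*(-8 + b) (n(b, Y) = Y*((-3 - 5) + b) = Y*(-8 + b))
(337090 + R)*(n(-414, -304) - 365753) = (337090 - 20451)*(-304*(-8 - 414) - 365753) = 316639*(-304*(-422) - 365753) = 316639*(128288 - 365753) = 316639*(-237465) = -75190680135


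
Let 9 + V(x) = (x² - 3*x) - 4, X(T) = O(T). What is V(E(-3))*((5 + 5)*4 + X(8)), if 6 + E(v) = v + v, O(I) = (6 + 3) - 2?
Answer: 7849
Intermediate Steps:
O(I) = 7 (O(I) = 9 - 2 = 7)
X(T) = 7
E(v) = -6 + 2*v (E(v) = -6 + (v + v) = -6 + 2*v)
V(x) = -13 + x² - 3*x (V(x) = -9 + ((x² - 3*x) - 4) = -9 + (-4 + x² - 3*x) = -13 + x² - 3*x)
V(E(-3))*((5 + 5)*4 + X(8)) = (-13 + (-6 + 2*(-3))² - 3*(-6 + 2*(-3)))*((5 + 5)*4 + 7) = (-13 + (-6 - 6)² - 3*(-6 - 6))*(10*4 + 7) = (-13 + (-12)² - 3*(-12))*(40 + 7) = (-13 + 144 + 36)*47 = 167*47 = 7849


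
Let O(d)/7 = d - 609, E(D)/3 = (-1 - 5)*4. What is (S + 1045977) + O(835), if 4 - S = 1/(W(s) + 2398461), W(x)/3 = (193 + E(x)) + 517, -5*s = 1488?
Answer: 2514544036124/2400375 ≈ 1.0476e+6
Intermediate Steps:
E(D) = -72 (E(D) = 3*((-1 - 5)*4) = 3*(-6*4) = 3*(-24) = -72)
s = -1488/5 (s = -⅕*1488 = -1488/5 ≈ -297.60)
W(x) = 1914 (W(x) = 3*((193 - 72) + 517) = 3*(121 + 517) = 3*638 = 1914)
O(d) = -4263 + 7*d (O(d) = 7*(d - 609) = 7*(-609 + d) = -4263 + 7*d)
S = 9601499/2400375 (S = 4 - 1/(1914 + 2398461) = 4 - 1/2400375 = 9601499/2400375 ≈ 4.0000)
(S + 1045977) + O(835) = (9601499/2400375 + 1045977) + (-4263 + 7*835) = 2510746642874/2400375 + (-4263 + 5845) = 2510746642874/2400375 + 1582 = 2514544036124/2400375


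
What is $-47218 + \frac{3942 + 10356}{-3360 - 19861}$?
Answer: $- \frac{1096463476}{23221} \approx -47219.0$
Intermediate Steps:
$-47218 + \frac{3942 + 10356}{-3360 - 19861} = -47218 + \frac{14298}{-23221} = -47218 + 14298 \left(- \frac{1}{23221}\right) = -47218 - \frac{14298}{23221} = - \frac{1096463476}{23221}$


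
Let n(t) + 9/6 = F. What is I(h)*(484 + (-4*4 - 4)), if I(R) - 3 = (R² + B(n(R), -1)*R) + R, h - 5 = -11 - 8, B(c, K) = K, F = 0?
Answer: 92336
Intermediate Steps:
n(t) = -3/2 (n(t) = -3/2 + 0 = -3/2)
h = -14 (h = 5 + (-11 - 8) = 5 - 19 = -14)
I(R) = 3 + R² (I(R) = 3 + ((R² - R) + R) = 3 + R²)
I(h)*(484 + (-4*4 - 4)) = (3 + (-14)²)*(484 + (-4*4 - 4)) = (3 + 196)*(484 + (-16 - 4)) = 199*(484 - 20) = 199*464 = 92336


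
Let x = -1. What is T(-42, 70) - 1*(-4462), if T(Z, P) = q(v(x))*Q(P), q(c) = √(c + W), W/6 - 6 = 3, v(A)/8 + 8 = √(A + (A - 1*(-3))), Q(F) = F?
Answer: 4462 + 70*I*√2 ≈ 4462.0 + 98.995*I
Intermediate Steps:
v(A) = -64 + 8*√(3 + 2*A) (v(A) = -64 + 8*√(A + (A - 1*(-3))) = -64 + 8*√(A + (A + 3)) = -64 + 8*√(A + (3 + A)) = -64 + 8*√(3 + 2*A))
W = 54 (W = 36 + 6*3 = 36 + 18 = 54)
q(c) = √(54 + c) (q(c) = √(c + 54) = √(54 + c))
T(Z, P) = I*P*√2 (T(Z, P) = √(54 + (-64 + 8*√(3 + 2*(-1))))*P = √(54 + (-64 + 8*√(3 - 2)))*P = √(54 + (-64 + 8*√1))*P = √(54 + (-64 + 8*1))*P = √(54 + (-64 + 8))*P = √(54 - 56)*P = √(-2)*P = (I*√2)*P = I*P*√2)
T(-42, 70) - 1*(-4462) = I*70*√2 - 1*(-4462) = 70*I*√2 + 4462 = 4462 + 70*I*√2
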